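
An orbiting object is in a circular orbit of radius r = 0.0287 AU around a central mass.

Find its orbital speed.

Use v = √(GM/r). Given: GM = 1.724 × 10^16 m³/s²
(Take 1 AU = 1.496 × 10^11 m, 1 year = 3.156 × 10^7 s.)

Convert to SI: r = 0.0287 AU = 4.29352e+09 m.
For a circular orbit, gravity supplies the centripetal force, so v = √(GM / r).
v = √(1.724e+16 / 4.29352e+09) m/s ≈ 2004 m/s = 0.4227 AU/year.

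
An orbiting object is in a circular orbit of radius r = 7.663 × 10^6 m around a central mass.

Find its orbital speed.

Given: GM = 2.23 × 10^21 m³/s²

For a circular orbit, gravity supplies the centripetal force, so v = √(GM / r).
v = √(2.23e+21 / 7.663e+06) m/s ≈ 1.706e+07 m/s = 1.706e+04 km/s.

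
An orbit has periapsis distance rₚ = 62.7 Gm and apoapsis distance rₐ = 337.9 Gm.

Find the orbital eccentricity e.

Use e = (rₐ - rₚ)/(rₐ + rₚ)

Convert to SI: rₚ = 62.7 Gm = 6.27e+10 m; rₐ = 337.9 Gm = 3.379e+11 m.
e = (rₐ − rₚ) / (rₐ + rₚ).
e = (3.379e+11 − 6.27e+10) / (3.379e+11 + 6.27e+10) = 2.752e+11 / 4.006e+11 ≈ 0.687.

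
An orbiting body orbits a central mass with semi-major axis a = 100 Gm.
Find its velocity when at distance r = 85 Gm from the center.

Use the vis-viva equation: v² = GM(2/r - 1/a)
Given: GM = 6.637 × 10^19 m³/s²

Convert to SI: a = 100 Gm = 1e+11 m; r = 85 Gm = 8.5e+10 m.
Vis-viva: v = √(GM · (2/r − 1/a)).
2/r − 1/a = 2/8.5e+10 − 1/1e+11 = 1.35294e-11 m⁻¹.
v = √(6.637e+19 · 1.35294e-11) m/s ≈ 2.997e+04 m/s = 29.97 km/s.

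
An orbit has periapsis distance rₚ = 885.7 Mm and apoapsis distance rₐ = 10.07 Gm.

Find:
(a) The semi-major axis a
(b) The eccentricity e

Convert to SI: rₚ = 885.7 Mm = 8.857e+08 m; rₐ = 10.07 Gm = 1.007e+10 m.
(a) a = (rₚ + rₐ) / 2 = (8.857e+08 + 1.007e+10) / 2 ≈ 5.478e+09 m = 5.478 Gm.
(b) e = (rₐ − rₚ) / (rₐ + rₚ) = (1.007e+10 − 8.857e+08) / (1.007e+10 + 8.857e+08) ≈ 0.8383.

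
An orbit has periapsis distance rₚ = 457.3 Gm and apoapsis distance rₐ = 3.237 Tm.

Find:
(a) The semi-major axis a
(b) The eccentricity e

Convert to SI: rₚ = 457.3 Gm = 4.573e+11 m; rₐ = 3.237 Tm = 3.237e+12 m.
(a) a = (rₚ + rₐ) / 2 = (4.573e+11 + 3.237e+12) / 2 ≈ 1.847e+12 m = 1.847 Tm.
(b) e = (rₐ − rₚ) / (rₐ + rₚ) = (3.237e+12 − 4.573e+11) / (3.237e+12 + 4.573e+11) ≈ 0.7524.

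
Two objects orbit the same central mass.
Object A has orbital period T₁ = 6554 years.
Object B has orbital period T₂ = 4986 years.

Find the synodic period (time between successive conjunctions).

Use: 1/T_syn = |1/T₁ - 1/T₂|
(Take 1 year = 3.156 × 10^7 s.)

Convert to SI: T₁ = 6554 years = 2.06844e+11 s; T₂ = 4986 years = 1.57358e+11 s.
T_syn = |T₁ · T₂ / (T₁ − T₂)|.
T_syn = |2.06844e+11 · 1.57358e+11 / (2.06844e+11 − 1.57358e+11)| s ≈ 6.577e+11 s = 2.084e+04 years.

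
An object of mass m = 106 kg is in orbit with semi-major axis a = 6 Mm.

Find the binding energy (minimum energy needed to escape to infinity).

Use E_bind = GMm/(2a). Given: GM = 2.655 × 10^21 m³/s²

Convert to SI: a = 6 Mm = 6e+06 m.
Total orbital energy is E = −GMm/(2a); binding energy is E_bind = −E = GMm/(2a).
E_bind = 2.655e+21 · 106 / (2 · 6e+06) J ≈ 2.345e+16 J = 23.45 PJ.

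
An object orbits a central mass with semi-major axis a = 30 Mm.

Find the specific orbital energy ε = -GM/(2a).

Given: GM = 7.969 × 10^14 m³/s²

Convert to SI: a = 30 Mm = 3e+07 m.
ε = −GM / (2a).
ε = −7.969e+14 / (2 · 3e+07) J/kg ≈ -1.328e+07 J/kg = -13.28 MJ/kg.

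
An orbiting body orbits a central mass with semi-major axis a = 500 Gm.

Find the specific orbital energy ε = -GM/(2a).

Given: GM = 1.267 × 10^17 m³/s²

Convert to SI: a = 500 Gm = 5e+11 m.
ε = −GM / (2a).
ε = −1.267e+17 / (2 · 5e+11) J/kg ≈ -1.267e+05 J/kg = -126.7 kJ/kg.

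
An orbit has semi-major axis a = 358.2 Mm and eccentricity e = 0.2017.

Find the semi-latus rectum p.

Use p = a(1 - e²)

Convert to SI: a = 358.2 Mm = 3.582e+08 m.
p = a (1 − e²).
p = 3.582e+08 · (1 − (0.2017)²) = 3.582e+08 · 0.959317 ≈ 3.436e+08 m = 343.6 Mm.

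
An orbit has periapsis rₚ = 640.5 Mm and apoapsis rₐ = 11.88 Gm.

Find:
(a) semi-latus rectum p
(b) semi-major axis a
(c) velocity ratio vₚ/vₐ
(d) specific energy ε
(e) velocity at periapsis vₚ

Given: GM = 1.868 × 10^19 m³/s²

Convert to SI: rₚ = 640.5 Mm = 6.405e+08 m; rₐ = 11.88 Gm = 1.188e+10 m.
(a) From a = (rₚ + rₐ)/2 = 6.26025e+09 m and e = (rₐ − rₚ)/(rₐ + rₚ) = 0.897688, p = a(1 − e²) = 6.26025e+09 · (1 − (0.897688)²) ≈ 1.215e+09 m
(b) a = (rₚ + rₐ)/2 = (6.405e+08 + 1.188e+10)/2 ≈ 6.26e+09 m
(c) Conservation of angular momentum (rₚvₚ = rₐvₐ) gives vₚ/vₐ = rₐ/rₚ = 1.188e+10/6.405e+08 ≈ 18.55
(d) With a = (rₚ + rₐ)/2 = 6.26025e+09 m, ε = −GM/(2a) = −1.868e+19/(2 · 6.26025e+09) J/kg ≈ -1.492e+09 J/kg
(e) With a = (rₚ + rₐ)/2 = 6.26025e+09 m, vₚ = √(GM (2/rₚ − 1/a)) = √(1.868e+19 · (2/6.405e+08 − 1/6.26025e+09)) m/s ≈ 2.353e+05 m/s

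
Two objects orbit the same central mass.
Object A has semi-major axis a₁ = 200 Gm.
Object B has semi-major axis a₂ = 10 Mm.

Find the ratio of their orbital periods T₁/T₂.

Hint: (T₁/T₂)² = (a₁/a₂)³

Convert to SI: a₁ = 200 Gm = 2e+11 m; a₂ = 10 Mm = 1e+07 m.
From Kepler's third law, (T₁/T₂)² = (a₁/a₂)³, so T₁/T₂ = (a₁/a₂)^(3/2).
a₁/a₂ = 2e+11 / 1e+07 = 20000.
T₁/T₂ = (20000)^(3/2) ≈ 2.828e+06.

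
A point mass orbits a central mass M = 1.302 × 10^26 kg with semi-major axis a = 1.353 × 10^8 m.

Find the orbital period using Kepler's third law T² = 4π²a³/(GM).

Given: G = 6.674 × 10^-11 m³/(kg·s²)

GM = G · M = 6.674e-11 · 1.302e+26 = 8.68955e+15 m³/s².
Kepler's third law: T = 2π √(a³ / GM).
Substituting a = 1.353e+08 m and GM = 8.68955e+15 m³/s²:
T = 2π √((1.353e+08)³ / 8.68955e+15) s
T ≈ 1.061e+05 s = 1.228 days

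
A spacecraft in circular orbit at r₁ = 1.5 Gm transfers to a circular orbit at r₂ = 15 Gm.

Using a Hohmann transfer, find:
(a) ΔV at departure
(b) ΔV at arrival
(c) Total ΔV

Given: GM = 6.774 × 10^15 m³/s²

Convert to SI: r₁ = 1.5 Gm = 1.5e+09 m; r₂ = 15 Gm = 1.5e+10 m.
Transfer semi-major axis: a_t = (r₁ + r₂)/2 = (1.5e+09 + 1.5e+10)/2 = 8.25e+09 m.
Circular speeds: v₁ = √(GM/r₁) = 2125.09 m/s, v₂ = √(GM/r₂) = 672.012 m/s.
Transfer speeds (vis-viva v² = GM(2/r − 1/a_t)): v₁ᵗ = 2865.47 m/s, v₂ᵗ = 286.547 m/s.
(a) ΔV₁ = |v₁ᵗ − v₁| ≈ 740.4 m/s = 740.4 m/s.
(b) ΔV₂ = |v₂ − v₂ᵗ| ≈ 385.5 m/s = 385.5 m/s.
(c) ΔV_total = ΔV₁ + ΔV₂ ≈ 1126 m/s = 1.126 km/s.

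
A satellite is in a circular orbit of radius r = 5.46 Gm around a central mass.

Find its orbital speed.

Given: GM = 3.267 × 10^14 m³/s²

Convert to SI: r = 5.46 Gm = 5.46e+09 m.
For a circular orbit, gravity supplies the centripetal force, so v = √(GM / r).
v = √(3.267e+14 / 5.46e+09) m/s ≈ 244.6 m/s = 244.6 m/s.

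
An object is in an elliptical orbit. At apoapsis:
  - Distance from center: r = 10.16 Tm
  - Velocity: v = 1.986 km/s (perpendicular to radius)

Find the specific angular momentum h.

Convert to SI: r = 10.16 Tm = 1.016e+13 m; v = 1.986 km/s = 1986 m/s.
With v perpendicular to r, h = r · v.
h = 1.016e+13 · 1986 m²/s ≈ 2.018e+16 m²/s.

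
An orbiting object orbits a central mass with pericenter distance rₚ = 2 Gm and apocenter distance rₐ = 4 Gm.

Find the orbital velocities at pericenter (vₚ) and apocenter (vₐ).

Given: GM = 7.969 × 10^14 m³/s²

Convert to SI: rₚ = 2 Gm = 2e+09 m; rₐ = 4 Gm = 4e+09 m.
Use the vis-viva equation v² = GM(2/r − 1/a) with a = (rₚ + rₐ)/2 = (2e+09 + 4e+09)/2 = 3e+09 m.
vₚ = √(GM · (2/rₚ − 1/a)) = √(7.969e+14 · (2/2e+09 − 1/3e+09)) m/s ≈ 728.9 m/s = 728.9 m/s.
vₐ = √(GM · (2/rₐ − 1/a)) = √(7.969e+14 · (2/4e+09 − 1/3e+09)) m/s ≈ 364.4 m/s = 364.4 m/s.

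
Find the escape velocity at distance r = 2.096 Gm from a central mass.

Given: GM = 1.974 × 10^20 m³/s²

Convert to SI: r = 2.096 Gm = 2.096e+09 m.
Escape velocity comes from setting total energy to zero: ½v² − GM/r = 0 ⇒ v_esc = √(2GM / r).
v_esc = √(2 · 1.974e+20 / 2.096e+09) m/s ≈ 4.34e+05 m/s = 434 km/s.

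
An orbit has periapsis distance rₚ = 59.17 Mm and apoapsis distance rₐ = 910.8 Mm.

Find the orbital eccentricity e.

Convert to SI: rₚ = 59.17 Mm = 5.917e+07 m; rₐ = 910.8 Mm = 9.108e+08 m.
e = (rₐ − rₚ) / (rₐ + rₚ).
e = (9.108e+08 − 5.917e+07) / (9.108e+08 + 5.917e+07) = 8.5163e+08 / 9.6997e+08 ≈ 0.878.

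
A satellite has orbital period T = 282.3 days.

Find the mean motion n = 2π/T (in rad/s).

Convert to SI: T = 282.3 days = 2.43907e+07 s.
n = 2π / T.
n = 2π / 2.43907e+07 s ≈ 2.576e-07 rad/s.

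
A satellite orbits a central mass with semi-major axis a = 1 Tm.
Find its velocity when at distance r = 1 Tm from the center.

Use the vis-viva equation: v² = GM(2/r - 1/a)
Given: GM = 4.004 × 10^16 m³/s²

Convert to SI: a = 1 Tm = 1e+12 m; r = 1 Tm = 1e+12 m.
Vis-viva: v = √(GM · (2/r − 1/a)).
2/r − 1/a = 2/1e+12 − 1/1e+12 = 1e-12 m⁻¹.
v = √(4.004e+16 · 1e-12) m/s ≈ 200.1 m/s = 200.1 m/s.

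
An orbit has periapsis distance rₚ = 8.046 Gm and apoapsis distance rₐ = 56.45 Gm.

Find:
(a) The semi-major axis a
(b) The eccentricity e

Convert to SI: rₚ = 8.046 Gm = 8.046e+09 m; rₐ = 56.45 Gm = 5.645e+10 m.
(a) a = (rₚ + rₐ) / 2 = (8.046e+09 + 5.645e+10) / 2 ≈ 3.225e+10 m = 32.25 Gm.
(b) e = (rₐ − rₚ) / (rₐ + rₚ) = (5.645e+10 − 8.046e+09) / (5.645e+10 + 8.046e+09) ≈ 0.7505.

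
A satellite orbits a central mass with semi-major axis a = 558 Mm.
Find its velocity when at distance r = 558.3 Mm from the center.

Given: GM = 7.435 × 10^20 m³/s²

Convert to SI: a = 558 Mm = 5.58e+08 m; r = 558.3 Mm = 5.583e+08 m.
Vis-viva: v = √(GM · (2/r − 1/a)).
2/r − 1/a = 2/5.583e+08 − 1/5.58e+08 = 1.79019e-09 m⁻¹.
v = √(7.435e+20 · 1.79019e-09) m/s ≈ 1.154e+06 m/s = 1154 km/s.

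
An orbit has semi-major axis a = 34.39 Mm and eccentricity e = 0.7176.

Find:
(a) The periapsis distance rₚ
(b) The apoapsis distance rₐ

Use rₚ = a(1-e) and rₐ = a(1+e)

Convert to SI: a = 34.39 Mm = 3.439e+07 m.
(a) rₚ = a(1 − e) = 3.439e+07 · (1 − 0.7176) = 3.439e+07 · 0.2824 ≈ 9.712e+06 m = 9.712 Mm.
(b) rₐ = a(1 + e) = 3.439e+07 · (1 + 0.7176) = 3.439e+07 · 1.7176 ≈ 5.907e+07 m = 59.07 Mm.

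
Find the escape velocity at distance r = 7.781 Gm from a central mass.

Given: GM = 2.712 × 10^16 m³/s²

Convert to SI: r = 7.781 Gm = 7.781e+09 m.
Escape velocity comes from setting total energy to zero: ½v² − GM/r = 0 ⇒ v_esc = √(2GM / r).
v_esc = √(2 · 2.712e+16 / 7.781e+09) m/s ≈ 2640 m/s = 2.64 km/s.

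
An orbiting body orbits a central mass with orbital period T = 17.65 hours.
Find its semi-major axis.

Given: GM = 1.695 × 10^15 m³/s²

Convert to SI: T = 17.65 hours = 63540 s.
Invert Kepler's third law: a = (GM · T² / (4π²))^(1/3).
Substituting T = 63540 s and GM = 1.695e+15 m³/s²:
a = (1.695e+15 · (63540)² / (4π²))^(1/3) m
a ≈ 5.576e+07 m = 55.76 Mm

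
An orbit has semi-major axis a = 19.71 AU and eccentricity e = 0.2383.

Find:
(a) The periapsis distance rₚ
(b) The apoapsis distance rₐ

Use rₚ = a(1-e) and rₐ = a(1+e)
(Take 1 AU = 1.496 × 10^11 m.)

Convert to SI: a = 19.71 AU = 2.94862e+12 m.
(a) rₚ = a(1 − e) = 2.94862e+12 · (1 − 0.2383) = 2.94862e+12 · 0.7617 ≈ 2.246e+12 m = 15.01 AU.
(b) rₐ = a(1 + e) = 2.94862e+12 · (1 + 0.2383) = 2.94862e+12 · 1.2383 ≈ 3.651e+12 m = 24.41 AU.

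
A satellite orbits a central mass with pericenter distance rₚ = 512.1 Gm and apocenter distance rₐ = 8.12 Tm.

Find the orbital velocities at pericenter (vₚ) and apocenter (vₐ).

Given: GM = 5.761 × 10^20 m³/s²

Convert to SI: rₚ = 512.1 Gm = 5.121e+11 m; rₐ = 8.12 Tm = 8.12e+12 m.
Use the vis-viva equation v² = GM(2/r − 1/a) with a = (rₚ + rₐ)/2 = (5.121e+11 + 8.12e+12)/2 = 4.31605e+12 m.
vₚ = √(GM · (2/rₚ − 1/a)) = √(5.761e+20 · (2/5.121e+11 − 1/4.31605e+12)) m/s ≈ 4.601e+04 m/s = 46.01 km/s.
vₐ = √(GM · (2/rₐ − 1/a)) = √(5.761e+20 · (2/8.12e+12 − 1/4.31605e+12)) m/s ≈ 2901 m/s = 2.901 km/s.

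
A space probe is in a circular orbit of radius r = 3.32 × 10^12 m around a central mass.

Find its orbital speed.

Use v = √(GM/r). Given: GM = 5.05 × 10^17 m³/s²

For a circular orbit, gravity supplies the centripetal force, so v = √(GM / r).
v = √(5.05e+17 / 3.32e+12) m/s ≈ 390 m/s = 390 m/s.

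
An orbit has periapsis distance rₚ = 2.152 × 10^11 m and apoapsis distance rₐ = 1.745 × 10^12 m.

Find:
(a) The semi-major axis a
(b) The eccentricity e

(a) a = (rₚ + rₐ) / 2 = (2.152e+11 + 1.745e+12) / 2 ≈ 9.801e+11 m = 9.801 × 10^11 m.
(b) e = (rₐ − rₚ) / (rₐ + rₚ) = (1.745e+12 − 2.152e+11) / (1.745e+12 + 2.152e+11) ≈ 0.7804.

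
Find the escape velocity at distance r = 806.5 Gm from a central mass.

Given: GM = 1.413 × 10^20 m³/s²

Convert to SI: r = 806.5 Gm = 8.065e+11 m.
Escape velocity comes from setting total energy to zero: ½v² − GM/r = 0 ⇒ v_esc = √(2GM / r).
v_esc = √(2 · 1.413e+20 / 8.065e+11) m/s ≈ 1.872e+04 m/s = 18.72 km/s.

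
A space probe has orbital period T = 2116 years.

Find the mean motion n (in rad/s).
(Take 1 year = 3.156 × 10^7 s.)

Convert to SI: T = 2116 years = 6.6781e+10 s.
n = 2π / T.
n = 2π / 6.6781e+10 s ≈ 9.409e-11 rad/s.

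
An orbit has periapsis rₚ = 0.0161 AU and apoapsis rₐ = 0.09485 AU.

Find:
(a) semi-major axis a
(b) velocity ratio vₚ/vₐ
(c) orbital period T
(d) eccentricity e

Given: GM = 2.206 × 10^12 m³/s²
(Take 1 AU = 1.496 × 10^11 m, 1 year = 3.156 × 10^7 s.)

Convert to SI: rₚ = 0.0161 AU = 2.40856e+09 m; rₐ = 0.09485 AU = 1.41896e+10 m.
(a) a = (rₚ + rₐ)/2 = (2.40856e+09 + 1.41896e+10)/2 ≈ 8.299e+09 m
(b) Conservation of angular momentum (rₚvₚ = rₐvₐ) gives vₚ/vₐ = rₐ/rₚ = 1.41896e+10/2.40856e+09 ≈ 5.891
(c) With a = (rₚ + rₐ)/2 = 8.29906e+09 m, T = 2π √(a³/GM) = 2π √((8.29906e+09)³/2.206e+12) s ≈ 3.198e+09 s
(d) e = (rₐ − rₚ)/(rₐ + rₚ) = (1.41896e+10 − 2.40856e+09)/(1.41896e+10 + 2.40856e+09) ≈ 0.7098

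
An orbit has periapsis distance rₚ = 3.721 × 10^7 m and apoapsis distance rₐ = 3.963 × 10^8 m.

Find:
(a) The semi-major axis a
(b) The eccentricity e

(a) a = (rₚ + rₐ) / 2 = (3.721e+07 + 3.963e+08) / 2 ≈ 2.168e+08 m = 2.168 × 10^8 m.
(b) e = (rₐ − rₚ) / (rₐ + rₚ) = (3.963e+08 − 3.721e+07) / (3.963e+08 + 3.721e+07) ≈ 0.8283.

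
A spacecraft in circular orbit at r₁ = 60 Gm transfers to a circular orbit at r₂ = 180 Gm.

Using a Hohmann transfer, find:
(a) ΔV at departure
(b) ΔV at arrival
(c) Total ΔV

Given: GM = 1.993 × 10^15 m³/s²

Convert to SI: r₁ = 60 Gm = 6e+10 m; r₂ = 180 Gm = 1.8e+11 m.
Transfer semi-major axis: a_t = (r₁ + r₂)/2 = (6e+10 + 1.8e+11)/2 = 1.2e+11 m.
Circular speeds: v₁ = √(GM/r₁) = 182.254 m/s, v₂ = √(GM/r₂) = 105.225 m/s.
Transfer speeds (vis-viva v² = GM(2/r − 1/a_t)): v₁ᵗ = 223.215 m/s, v₂ᵗ = 74.405 m/s.
(a) ΔV₁ = |v₁ᵗ − v₁| ≈ 40.96 m/s = 40.96 m/s.
(b) ΔV₂ = |v₂ − v₂ᵗ| ≈ 30.82 m/s = 30.82 m/s.
(c) ΔV_total = ΔV₁ + ΔV₂ ≈ 71.78 m/s = 71.78 m/s.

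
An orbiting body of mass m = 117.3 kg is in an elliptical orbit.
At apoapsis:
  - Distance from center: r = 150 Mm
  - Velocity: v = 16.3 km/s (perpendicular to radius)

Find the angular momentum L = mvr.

Convert to SI: r = 150 Mm = 1.5e+08 m; v = 16.3 km/s = 16300 m/s.
Since v is perpendicular to r, L = m · v · r.
L = 117.3 · 16300 · 1.5e+08 kg·m²/s ≈ 2.868e+14 kg·m²/s.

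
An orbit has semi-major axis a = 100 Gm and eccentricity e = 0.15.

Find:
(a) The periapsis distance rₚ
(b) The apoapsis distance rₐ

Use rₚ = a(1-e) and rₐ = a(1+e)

Convert to SI: a = 100 Gm = 1e+11 m.
(a) rₚ = a(1 − e) = 1e+11 · (1 − 0.15) = 1e+11 · 0.85 ≈ 8.5e+10 m = 85 Gm.
(b) rₐ = a(1 + e) = 1e+11 · (1 + 0.15) = 1e+11 · 1.15 ≈ 1.15e+11 m = 115 Gm.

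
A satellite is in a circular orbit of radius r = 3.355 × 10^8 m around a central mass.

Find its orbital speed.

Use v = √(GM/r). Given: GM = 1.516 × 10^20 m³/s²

For a circular orbit, gravity supplies the centripetal force, so v = √(GM / r).
v = √(1.516e+20 / 3.355e+08) m/s ≈ 6.722e+05 m/s = 672.2 km/s.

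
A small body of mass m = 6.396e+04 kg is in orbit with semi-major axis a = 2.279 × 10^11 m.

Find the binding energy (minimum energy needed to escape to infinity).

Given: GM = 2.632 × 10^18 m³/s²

Total orbital energy is E = −GMm/(2a); binding energy is E_bind = −E = GMm/(2a).
E_bind = 2.632e+18 · 6.396e+04 / (2 · 2.279e+11) J ≈ 3.693e+11 J = 369.3 GJ.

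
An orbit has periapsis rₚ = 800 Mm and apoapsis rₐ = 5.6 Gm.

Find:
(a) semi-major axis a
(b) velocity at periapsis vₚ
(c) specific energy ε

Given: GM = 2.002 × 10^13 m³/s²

Convert to SI: rₚ = 800 Mm = 8e+08 m; rₐ = 5.6 Gm = 5.6e+09 m.
(a) a = (rₚ + rₐ)/2 = (8e+08 + 5.6e+09)/2 ≈ 3.2e+09 m
(b) With a = (rₚ + rₐ)/2 = 3.2e+09 m, vₚ = √(GM (2/rₚ − 1/a)) = √(2.002e+13 · (2/8e+08 − 1/3.2e+09)) m/s ≈ 209.3 m/s
(c) With a = (rₚ + rₐ)/2 = 3.2e+09 m, ε = −GM/(2a) = −2.002e+13/(2 · 3.2e+09) J/kg ≈ -3128 J/kg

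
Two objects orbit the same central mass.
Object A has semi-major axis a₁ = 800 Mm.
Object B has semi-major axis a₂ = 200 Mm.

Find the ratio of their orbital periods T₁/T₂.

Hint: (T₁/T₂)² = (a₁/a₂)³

Convert to SI: a₁ = 800 Mm = 8e+08 m; a₂ = 200 Mm = 2e+08 m.
From Kepler's third law, (T₁/T₂)² = (a₁/a₂)³, so T₁/T₂ = (a₁/a₂)^(3/2).
a₁/a₂ = 8e+08 / 2e+08 = 4.
T₁/T₂ = (4)^(3/2) ≈ 8.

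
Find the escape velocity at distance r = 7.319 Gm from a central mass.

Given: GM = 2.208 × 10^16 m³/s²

Convert to SI: r = 7.319 Gm = 7.319e+09 m.
Escape velocity comes from setting total energy to zero: ½v² − GM/r = 0 ⇒ v_esc = √(2GM / r).
v_esc = √(2 · 2.208e+16 / 7.319e+09) m/s ≈ 2456 m/s = 2.456 km/s.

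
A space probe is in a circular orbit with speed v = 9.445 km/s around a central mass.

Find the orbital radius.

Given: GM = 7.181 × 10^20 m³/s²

Convert to SI: v = 9.445 km/s = 9445 m/s.
For a circular orbit, v² = GM / r, so r = GM / v².
r = 7.181e+20 / (9445)² m ≈ 8.05e+12 m = 8.05 Tm.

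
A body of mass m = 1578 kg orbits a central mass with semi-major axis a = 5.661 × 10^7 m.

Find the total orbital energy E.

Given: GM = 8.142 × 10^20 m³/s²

E = −GMm / (2a).
E = −8.142e+20 · 1578 / (2 · 5.661e+07) J ≈ -1.135e+16 J = -11.35 PJ.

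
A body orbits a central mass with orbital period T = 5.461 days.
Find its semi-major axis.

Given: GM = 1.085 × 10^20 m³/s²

Convert to SI: T = 5.461 days = 471830 s.
Invert Kepler's third law: a = (GM · T² / (4π²))^(1/3).
Substituting T = 471830 s and GM = 1.085e+20 m³/s²:
a = (1.085e+20 · (471830)² / (4π²))^(1/3) m
a ≈ 8.489e+09 m = 8.489 × 10^9 m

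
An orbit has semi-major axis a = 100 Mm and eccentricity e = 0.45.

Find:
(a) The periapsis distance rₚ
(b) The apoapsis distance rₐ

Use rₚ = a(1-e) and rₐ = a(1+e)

Convert to SI: a = 100 Mm = 1e+08 m.
(a) rₚ = a(1 − e) = 1e+08 · (1 − 0.45) = 1e+08 · 0.55 ≈ 5.5e+07 m = 55 Mm.
(b) rₐ = a(1 + e) = 1e+08 · (1 + 0.45) = 1e+08 · 1.45 ≈ 1.45e+08 m = 145 Mm.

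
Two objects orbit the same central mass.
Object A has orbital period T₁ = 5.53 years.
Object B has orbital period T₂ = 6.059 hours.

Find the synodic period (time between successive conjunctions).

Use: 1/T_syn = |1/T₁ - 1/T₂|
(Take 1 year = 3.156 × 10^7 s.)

Convert to SI: T₁ = 5.53 years = 1.74527e+08 s; T₂ = 6.059 hours = 21812.4 s.
T_syn = |T₁ · T₂ / (T₁ − T₂)|.
T_syn = |1.74527e+08 · 21812.4 / (1.74527e+08 − 21812.4)| s ≈ 2.182e+04 s = 6.06 hours.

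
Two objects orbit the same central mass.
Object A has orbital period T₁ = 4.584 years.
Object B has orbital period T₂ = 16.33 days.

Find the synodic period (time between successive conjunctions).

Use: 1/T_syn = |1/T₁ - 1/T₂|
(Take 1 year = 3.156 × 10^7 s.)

Convert to SI: T₁ = 4.584 years = 1.44671e+08 s; T₂ = 16.33 days = 1.41091e+06 s.
T_syn = |T₁ · T₂ / (T₁ − T₂)|.
T_syn = |1.44671e+08 · 1.41091e+06 / (1.44671e+08 − 1.41091e+06)| s ≈ 1.425e+06 s = 16.49 days.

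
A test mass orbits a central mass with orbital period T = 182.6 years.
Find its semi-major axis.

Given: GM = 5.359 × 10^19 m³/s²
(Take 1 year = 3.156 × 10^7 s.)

Convert to SI: T = 182.6 years = 5.76286e+09 s.
Invert Kepler's third law: a = (GM · T² / (4π²))^(1/3).
Substituting T = 5.76286e+09 s and GM = 5.359e+19 m³/s²:
a = (5.359e+19 · (5.76286e+09)² / (4π²))^(1/3) m
a ≈ 3.559e+12 m = 3.559 × 10^12 m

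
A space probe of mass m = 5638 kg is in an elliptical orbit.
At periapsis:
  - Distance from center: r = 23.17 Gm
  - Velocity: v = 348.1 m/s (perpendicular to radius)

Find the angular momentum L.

Convert to SI: r = 23.17 Gm = 2.317e+10 m.
Since v is perpendicular to r, L = m · v · r.
L = 5638 · 348.1 · 2.317e+10 kg·m²/s ≈ 4.547e+16 kg·m²/s.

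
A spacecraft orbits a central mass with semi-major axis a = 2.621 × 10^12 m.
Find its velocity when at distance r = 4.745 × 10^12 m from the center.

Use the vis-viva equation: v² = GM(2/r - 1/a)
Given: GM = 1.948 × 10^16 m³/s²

Vis-viva: v = √(GM · (2/r − 1/a)).
2/r − 1/a = 2/4.745e+12 − 1/2.621e+12 = 3.99625e-14 m⁻¹.
v = √(1.948e+16 · 3.99625e-14) m/s ≈ 27.9 m/s = 27.9 m/s.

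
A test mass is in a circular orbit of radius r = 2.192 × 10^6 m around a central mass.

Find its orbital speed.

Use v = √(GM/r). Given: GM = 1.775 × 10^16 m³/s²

For a circular orbit, gravity supplies the centripetal force, so v = √(GM / r).
v = √(1.775e+16 / 2.192e+06) m/s ≈ 8.999e+04 m/s = 89.99 km/s.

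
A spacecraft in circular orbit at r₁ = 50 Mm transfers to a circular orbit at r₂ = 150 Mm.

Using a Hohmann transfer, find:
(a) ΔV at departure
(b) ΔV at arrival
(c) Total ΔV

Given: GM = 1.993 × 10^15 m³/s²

Convert to SI: r₁ = 50 Mm = 5e+07 m; r₂ = 150 Mm = 1.5e+08 m.
Transfer semi-major axis: a_t = (r₁ + r₂)/2 = (5e+07 + 1.5e+08)/2 = 1e+08 m.
Circular speeds: v₁ = √(GM/r₁) = 6313.48 m/s, v₂ = √(GM/r₂) = 3645.09 m/s.
Transfer speeds (vis-viva v² = GM(2/r − 1/a_t)): v₁ᵗ = 7732.4 m/s, v₂ᵗ = 2577.47 m/s.
(a) ΔV₁ = |v₁ᵗ − v₁| ≈ 1419 m/s = 1.419 km/s.
(b) ΔV₂ = |v₂ − v₂ᵗ| ≈ 1068 m/s = 1.068 km/s.
(c) ΔV_total = ΔV₁ + ΔV₂ ≈ 2487 m/s = 2.487 km/s.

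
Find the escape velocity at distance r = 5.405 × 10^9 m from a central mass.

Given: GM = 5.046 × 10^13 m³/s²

Escape velocity comes from setting total energy to zero: ½v² − GM/r = 0 ⇒ v_esc = √(2GM / r).
v_esc = √(2 · 5.046e+13 / 5.405e+09) m/s ≈ 136.6 m/s = 136.6 m/s.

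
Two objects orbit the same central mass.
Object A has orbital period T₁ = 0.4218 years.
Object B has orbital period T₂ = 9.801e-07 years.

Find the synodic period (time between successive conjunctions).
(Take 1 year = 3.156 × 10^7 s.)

Convert to SI: T₁ = 0.4218 years = 1.3312e+07 s; T₂ = 9.801e-07 years = 30.932 s.
T_syn = |T₁ · T₂ / (T₁ − T₂)|.
T_syn = |1.3312e+07 · 30.932 / (1.3312e+07 − 30.932)| s ≈ 30.93 s = 9.801e-07 years.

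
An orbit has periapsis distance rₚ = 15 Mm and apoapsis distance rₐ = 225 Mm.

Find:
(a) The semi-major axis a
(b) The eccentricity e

Convert to SI: rₚ = 15 Mm = 1.5e+07 m; rₐ = 225 Mm = 2.25e+08 m.
(a) a = (rₚ + rₐ) / 2 = (1.5e+07 + 2.25e+08) / 2 ≈ 1.2e+08 m = 120 Mm.
(b) e = (rₐ − rₚ) / (rₐ + rₚ) = (2.25e+08 − 1.5e+07) / (2.25e+08 + 1.5e+07) ≈ 0.875.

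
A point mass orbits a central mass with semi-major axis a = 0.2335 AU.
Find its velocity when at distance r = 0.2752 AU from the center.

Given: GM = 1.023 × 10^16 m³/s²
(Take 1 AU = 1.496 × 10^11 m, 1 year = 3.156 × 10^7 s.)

Convert to SI: a = 0.2335 AU = 3.49316e+10 m; r = 0.2752 AU = 4.11699e+10 m.
Vis-viva: v = √(GM · (2/r − 1/a)).
2/r − 1/a = 2/4.11699e+10 − 1/3.49316e+10 = 1.99518e-11 m⁻¹.
v = √(1.023e+16 · 1.99518e-11) m/s ≈ 451.8 m/s = 0.09531 AU/year.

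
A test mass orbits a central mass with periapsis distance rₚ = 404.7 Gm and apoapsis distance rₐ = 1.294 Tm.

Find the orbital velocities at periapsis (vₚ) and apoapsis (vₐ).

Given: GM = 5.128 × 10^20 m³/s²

Convert to SI: rₚ = 404.7 Gm = 4.047e+11 m; rₐ = 1.294 Tm = 1.294e+12 m.
Use the vis-viva equation v² = GM(2/r − 1/a) with a = (rₚ + rₐ)/2 = (4.047e+11 + 1.294e+12)/2 = 8.4935e+11 m.
vₚ = √(GM · (2/rₚ − 1/a)) = √(5.128e+20 · (2/4.047e+11 − 1/8.4935e+11)) m/s ≈ 4.394e+04 m/s = 43.94 km/s.
vₐ = √(GM · (2/rₐ − 1/a)) = √(5.128e+20 · (2/1.294e+12 − 1/8.4935e+11)) m/s ≈ 1.374e+04 m/s = 13.74 km/s.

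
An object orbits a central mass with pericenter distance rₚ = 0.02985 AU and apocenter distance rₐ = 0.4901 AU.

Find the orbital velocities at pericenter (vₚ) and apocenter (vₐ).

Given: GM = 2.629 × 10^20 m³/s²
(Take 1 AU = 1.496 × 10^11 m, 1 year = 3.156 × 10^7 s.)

Convert to SI: rₚ = 0.02985 AU = 4.46556e+09 m; rₐ = 0.4901 AU = 7.3319e+10 m.
Use the vis-viva equation v² = GM(2/r − 1/a) with a = (rₚ + rₐ)/2 = (4.46556e+09 + 7.3319e+10)/2 = 3.88923e+10 m.
vₚ = √(GM · (2/rₚ − 1/a)) = √(2.629e+20 · (2/4.46556e+09 − 1/3.88923e+10)) m/s ≈ 3.331e+05 m/s = 70.28 AU/year.
vₐ = √(GM · (2/rₐ − 1/a)) = √(2.629e+20 · (2/7.3319e+10 − 1/3.88923e+10)) m/s ≈ 2.029e+04 m/s = 4.281 AU/year.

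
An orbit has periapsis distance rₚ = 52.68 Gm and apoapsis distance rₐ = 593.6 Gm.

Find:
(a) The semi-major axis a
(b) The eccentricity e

Convert to SI: rₚ = 52.68 Gm = 5.268e+10 m; rₐ = 593.6 Gm = 5.936e+11 m.
(a) a = (rₚ + rₐ) / 2 = (5.268e+10 + 5.936e+11) / 2 ≈ 3.231e+11 m = 323.1 Gm.
(b) e = (rₐ − rₚ) / (rₐ + rₚ) = (5.936e+11 − 5.268e+10) / (5.936e+11 + 5.268e+10) ≈ 0.837.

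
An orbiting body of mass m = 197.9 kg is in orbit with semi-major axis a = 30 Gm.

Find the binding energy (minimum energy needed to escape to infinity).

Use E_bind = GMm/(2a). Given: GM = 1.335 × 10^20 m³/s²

Convert to SI: a = 30 Gm = 3e+10 m.
Total orbital energy is E = −GMm/(2a); binding energy is E_bind = −E = GMm/(2a).
E_bind = 1.335e+20 · 197.9 / (2 · 3e+10) J ≈ 4.403e+11 J = 440.3 GJ.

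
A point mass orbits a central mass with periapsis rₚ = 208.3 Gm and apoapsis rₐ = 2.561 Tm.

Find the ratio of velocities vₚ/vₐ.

Convert to SI: rₚ = 208.3 Gm = 2.083e+11 m; rₐ = 2.561 Tm = 2.561e+12 m.
Conservation of angular momentum gives rₚvₚ = rₐvₐ, so vₚ/vₐ = rₐ/rₚ.
vₚ/vₐ = 2.561e+12 / 2.083e+11 ≈ 12.29.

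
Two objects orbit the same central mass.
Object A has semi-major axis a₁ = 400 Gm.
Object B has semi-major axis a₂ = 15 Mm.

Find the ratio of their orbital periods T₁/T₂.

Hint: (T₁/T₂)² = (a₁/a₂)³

Convert to SI: a₁ = 400 Gm = 4e+11 m; a₂ = 15 Mm = 1.5e+07 m.
From Kepler's third law, (T₁/T₂)² = (a₁/a₂)³, so T₁/T₂ = (a₁/a₂)^(3/2).
a₁/a₂ = 4e+11 / 1.5e+07 = 26666.7.
T₁/T₂ = (26666.7)^(3/2) ≈ 4.355e+06.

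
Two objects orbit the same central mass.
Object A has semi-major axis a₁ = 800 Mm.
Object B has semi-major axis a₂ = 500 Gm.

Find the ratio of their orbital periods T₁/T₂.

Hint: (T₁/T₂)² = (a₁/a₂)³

Convert to SI: a₁ = 800 Mm = 8e+08 m; a₂ = 500 Gm = 5e+11 m.
From Kepler's third law, (T₁/T₂)² = (a₁/a₂)³, so T₁/T₂ = (a₁/a₂)^(3/2).
a₁/a₂ = 8e+08 / 5e+11 = 0.0016.
T₁/T₂ = (0.0016)^(3/2) ≈ 6.4e-05.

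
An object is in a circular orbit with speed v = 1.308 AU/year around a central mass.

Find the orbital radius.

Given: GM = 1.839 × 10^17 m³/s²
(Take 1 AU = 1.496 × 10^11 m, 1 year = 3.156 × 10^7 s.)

Convert to SI: v = 1.308 AU/year = 6200.15 m/s.
For a circular orbit, v² = GM / r, so r = GM / v².
r = 1.839e+17 / (6200.15)² m ≈ 4.784e+09 m = 0.03198 AU.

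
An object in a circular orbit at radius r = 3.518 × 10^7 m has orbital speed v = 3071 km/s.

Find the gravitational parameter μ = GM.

Convert to SI: v = 3071 km/s = 3.071e+06 m/s.
For a circular orbit v² = GM/r, so GM = v² · r.
GM = (3.071e+06)² · 3.518e+07 m³/s² ≈ 3.318e+20 m³/s² = 3.318 × 10^20 m³/s².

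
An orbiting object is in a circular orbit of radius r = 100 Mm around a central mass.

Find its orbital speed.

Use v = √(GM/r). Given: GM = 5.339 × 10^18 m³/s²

Convert to SI: r = 100 Mm = 1e+08 m.
For a circular orbit, gravity supplies the centripetal force, so v = √(GM / r).
v = √(5.339e+18 / 1e+08) m/s ≈ 2.311e+05 m/s = 231.1 km/s.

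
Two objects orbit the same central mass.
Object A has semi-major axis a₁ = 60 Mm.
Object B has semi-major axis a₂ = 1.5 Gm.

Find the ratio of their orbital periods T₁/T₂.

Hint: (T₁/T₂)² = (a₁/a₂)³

Convert to SI: a₁ = 60 Mm = 6e+07 m; a₂ = 1.5 Gm = 1.5e+09 m.
From Kepler's third law, (T₁/T₂)² = (a₁/a₂)³, so T₁/T₂ = (a₁/a₂)^(3/2).
a₁/a₂ = 6e+07 / 1.5e+09 = 0.04.
T₁/T₂ = (0.04)^(3/2) ≈ 0.008.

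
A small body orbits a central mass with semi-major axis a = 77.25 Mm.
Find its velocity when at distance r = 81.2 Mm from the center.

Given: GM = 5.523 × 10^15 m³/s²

Convert to SI: a = 77.25 Mm = 7.725e+07 m; r = 81.2 Mm = 8.12e+07 m.
Vis-viva: v = √(GM · (2/r − 1/a)).
2/r − 1/a = 2/8.12e+07 − 1/7.725e+07 = 1.16856e-08 m⁻¹.
v = √(5.523e+15 · 1.16856e-08) m/s ≈ 8034 m/s = 8.034 km/s.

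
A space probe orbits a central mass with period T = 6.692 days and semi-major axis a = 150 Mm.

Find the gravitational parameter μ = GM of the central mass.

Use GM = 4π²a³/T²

Convert to SI: T = 6.692 days = 578189 s; a = 150 Mm = 1.5e+08 m.
GM = 4π² · a³ / T².
GM = 4π² · (1.5e+08)³ / (578189)² m³/s² ≈ 3.986e+14 m³/s² = 3.986 × 10^14 m³/s².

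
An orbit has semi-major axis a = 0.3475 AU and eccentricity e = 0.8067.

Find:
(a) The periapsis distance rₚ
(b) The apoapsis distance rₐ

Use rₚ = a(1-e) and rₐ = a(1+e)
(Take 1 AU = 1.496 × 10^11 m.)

Convert to SI: a = 0.3475 AU = 5.1986e+10 m.
(a) rₚ = a(1 − e) = 5.1986e+10 · (1 − 0.8067) = 5.1986e+10 · 0.1933 ≈ 1.005e+10 m = 0.06717 AU.
(b) rₐ = a(1 + e) = 5.1986e+10 · (1 + 0.8067) = 5.1986e+10 · 1.8067 ≈ 9.392e+10 m = 0.6278 AU.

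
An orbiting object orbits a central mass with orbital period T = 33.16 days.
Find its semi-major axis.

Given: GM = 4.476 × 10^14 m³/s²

Convert to SI: T = 33.16 days = 2.86502e+06 s.
Invert Kepler's third law: a = (GM · T² / (4π²))^(1/3).
Substituting T = 2.86502e+06 s and GM = 4.476e+14 m³/s²:
a = (4.476e+14 · (2.86502e+06)² / (4π²))^(1/3) m
a ≈ 4.532e+08 m = 453.2 Mm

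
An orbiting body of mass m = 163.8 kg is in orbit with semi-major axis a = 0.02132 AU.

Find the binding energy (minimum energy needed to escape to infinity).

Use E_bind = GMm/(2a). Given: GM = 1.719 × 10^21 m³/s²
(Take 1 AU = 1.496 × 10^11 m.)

Convert to SI: a = 0.02132 AU = 3.18947e+09 m.
Total orbital energy is E = −GMm/(2a); binding energy is E_bind = −E = GMm/(2a).
E_bind = 1.719e+21 · 163.8 / (2 · 3.18947e+09) J ≈ 4.414e+13 J = 44.14 TJ.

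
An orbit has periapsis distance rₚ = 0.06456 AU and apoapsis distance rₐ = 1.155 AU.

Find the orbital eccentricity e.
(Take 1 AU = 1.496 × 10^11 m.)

Convert to SI: rₚ = 0.06456 AU = 9.65818e+09 m; rₐ = 1.155 AU = 1.72788e+11 m.
e = (rₐ − rₚ) / (rₐ + rₚ).
e = (1.72788e+11 − 9.65818e+09) / (1.72788e+11 + 9.65818e+09) = 1.6313e+11 / 1.82446e+11 ≈ 0.8941.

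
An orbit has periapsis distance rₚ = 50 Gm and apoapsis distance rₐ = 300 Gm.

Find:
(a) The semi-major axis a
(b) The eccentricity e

Convert to SI: rₚ = 50 Gm = 5e+10 m; rₐ = 300 Gm = 3e+11 m.
(a) a = (rₚ + rₐ) / 2 = (5e+10 + 3e+11) / 2 ≈ 1.75e+11 m = 175 Gm.
(b) e = (rₐ − rₚ) / (rₐ + rₚ) = (3e+11 − 5e+10) / (3e+11 + 5e+10) ≈ 0.7143.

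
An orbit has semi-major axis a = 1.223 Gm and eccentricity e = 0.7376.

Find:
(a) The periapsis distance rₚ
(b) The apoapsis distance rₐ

Convert to SI: a = 1.223 Gm = 1.223e+09 m.
(a) rₚ = a(1 − e) = 1.223e+09 · (1 − 0.7376) = 1.223e+09 · 0.2624 ≈ 3.209e+08 m = 320.9 Mm.
(b) rₐ = a(1 + e) = 1.223e+09 · (1 + 0.7376) = 1.223e+09 · 1.7376 ≈ 2.125e+09 m = 2.125 Gm.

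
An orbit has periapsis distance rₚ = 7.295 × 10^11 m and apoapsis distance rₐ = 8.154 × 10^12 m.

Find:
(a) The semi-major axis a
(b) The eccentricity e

(a) a = (rₚ + rₐ) / 2 = (7.295e+11 + 8.154e+12) / 2 ≈ 4.442e+12 m = 4.442 × 10^12 m.
(b) e = (rₐ − rₚ) / (rₐ + rₚ) = (8.154e+12 − 7.295e+11) / (8.154e+12 + 7.295e+11) ≈ 0.8358.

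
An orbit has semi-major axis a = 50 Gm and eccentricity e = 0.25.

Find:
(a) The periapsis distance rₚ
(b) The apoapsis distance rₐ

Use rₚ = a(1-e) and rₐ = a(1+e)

Convert to SI: a = 50 Gm = 5e+10 m.
(a) rₚ = a(1 − e) = 5e+10 · (1 − 0.25) = 5e+10 · 0.75 ≈ 3.75e+10 m = 37.5 Gm.
(b) rₐ = a(1 + e) = 5e+10 · (1 + 0.25) = 5e+10 · 1.25 ≈ 6.25e+10 m = 62.5 Gm.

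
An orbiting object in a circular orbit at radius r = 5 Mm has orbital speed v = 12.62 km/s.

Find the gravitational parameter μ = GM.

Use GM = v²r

Convert to SI: r = 5 Mm = 5e+06 m; v = 12.62 km/s = 12620 m/s.
For a circular orbit v² = GM/r, so GM = v² · r.
GM = (12620)² · 5e+06 m³/s² ≈ 7.963e+14 m³/s² = 7.963 × 10^14 m³/s².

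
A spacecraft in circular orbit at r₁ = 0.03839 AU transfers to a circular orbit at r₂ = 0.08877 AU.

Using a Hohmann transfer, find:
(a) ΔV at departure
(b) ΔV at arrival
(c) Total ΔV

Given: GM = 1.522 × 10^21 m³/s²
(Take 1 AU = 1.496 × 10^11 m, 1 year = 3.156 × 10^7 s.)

Convert to SI: r₁ = 0.03839 AU = 5.74314e+09 m; r₂ = 0.08877 AU = 1.328e+10 m.
Transfer semi-major axis: a_t = (r₁ + r₂)/2 = (5.74314e+09 + 1.328e+10)/2 = 9.51157e+09 m.
Circular speeds: v₁ = √(GM/r₁) = 514793 m/s, v₂ = √(GM/r₂) = 338539 m/s.
Transfer speeds (vis-viva v² = GM(2/r − 1/a_t)): v₁ᵗ = 608282 m/s, v₂ᵗ = 263061 m/s.
(a) ΔV₁ = |v₁ᵗ − v₁| ≈ 9.349e+04 m/s = 19.72 AU/year.
(b) ΔV₂ = |v₂ − v₂ᵗ| ≈ 7.548e+04 m/s = 15.92 AU/year.
(c) ΔV_total = ΔV₁ + ΔV₂ ≈ 1.69e+05 m/s = 35.65 AU/year.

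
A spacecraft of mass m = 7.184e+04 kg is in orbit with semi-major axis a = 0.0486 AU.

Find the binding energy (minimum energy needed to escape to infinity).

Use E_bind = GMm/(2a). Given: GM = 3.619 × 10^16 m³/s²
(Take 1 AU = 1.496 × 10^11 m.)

Convert to SI: a = 0.0486 AU = 7.27056e+09 m.
Total orbital energy is E = −GMm/(2a); binding energy is E_bind = −E = GMm/(2a).
E_bind = 3.619e+16 · 7.184e+04 / (2 · 7.27056e+09) J ≈ 1.788e+11 J = 178.8 GJ.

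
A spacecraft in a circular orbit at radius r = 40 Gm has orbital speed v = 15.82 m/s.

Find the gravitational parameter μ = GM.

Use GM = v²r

Convert to SI: r = 40 Gm = 4e+10 m.
For a circular orbit v² = GM/r, so GM = v² · r.
GM = (15.82)² · 4e+10 m³/s² ≈ 1.001e+13 m³/s² = 1.001 × 10^13 m³/s².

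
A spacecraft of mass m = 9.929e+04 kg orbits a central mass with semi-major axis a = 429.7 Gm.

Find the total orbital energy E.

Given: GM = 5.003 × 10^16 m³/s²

Convert to SI: a = 429.7 Gm = 4.297e+11 m.
E = −GMm / (2a).
E = −5.003e+16 · 9.929e+04 / (2 · 4.297e+11) J ≈ -5.78e+09 J = -5.78 GJ.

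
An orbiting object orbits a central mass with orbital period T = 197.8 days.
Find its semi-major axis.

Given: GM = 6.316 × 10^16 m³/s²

Convert to SI: T = 197.8 days = 1.70899e+07 s.
Invert Kepler's third law: a = (GM · T² / (4π²))^(1/3).
Substituting T = 1.70899e+07 s and GM = 6.316e+16 m³/s²:
a = (6.316e+16 · (1.70899e+07)² / (4π²))^(1/3) m
a ≈ 7.76e+09 m = 7.76 Gm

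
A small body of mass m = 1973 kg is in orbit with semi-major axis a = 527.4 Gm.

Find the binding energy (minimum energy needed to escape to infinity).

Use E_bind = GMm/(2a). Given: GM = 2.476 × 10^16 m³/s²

Convert to SI: a = 527.4 Gm = 5.274e+11 m.
Total orbital energy is E = −GMm/(2a); binding energy is E_bind = −E = GMm/(2a).
E_bind = 2.476e+16 · 1973 / (2 · 5.274e+11) J ≈ 4.631e+07 J = 46.31 MJ.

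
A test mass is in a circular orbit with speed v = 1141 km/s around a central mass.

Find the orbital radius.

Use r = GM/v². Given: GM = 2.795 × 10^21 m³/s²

Convert to SI: v = 1141 km/s = 1.141e+06 m/s.
For a circular orbit, v² = GM / r, so r = GM / v².
r = 2.795e+21 / (1.141e+06)² m ≈ 2.147e+09 m = 2.147 × 10^9 m.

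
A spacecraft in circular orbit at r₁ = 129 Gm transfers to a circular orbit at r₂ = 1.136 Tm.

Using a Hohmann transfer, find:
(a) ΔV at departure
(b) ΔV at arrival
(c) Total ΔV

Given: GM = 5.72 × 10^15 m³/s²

Convert to SI: r₁ = 129 Gm = 1.29e+11 m; r₂ = 1.136 Tm = 1.136e+12 m.
Transfer semi-major axis: a_t = (r₁ + r₂)/2 = (1.29e+11 + 1.136e+12)/2 = 6.325e+11 m.
Circular speeds: v₁ = √(GM/r₁) = 210.573 m/s, v₂ = √(GM/r₂) = 70.9592 m/s.
Transfer speeds (vis-viva v² = GM(2/r − 1/a_t)): v₁ᵗ = 282.203 m/s, v₂ᵗ = 32.046 m/s.
(a) ΔV₁ = |v₁ᵗ − v₁| ≈ 71.63 m/s = 71.63 m/s.
(b) ΔV₂ = |v₂ − v₂ᵗ| ≈ 38.91 m/s = 38.91 m/s.
(c) ΔV_total = ΔV₁ + ΔV₂ ≈ 110.5 m/s = 110.5 m/s.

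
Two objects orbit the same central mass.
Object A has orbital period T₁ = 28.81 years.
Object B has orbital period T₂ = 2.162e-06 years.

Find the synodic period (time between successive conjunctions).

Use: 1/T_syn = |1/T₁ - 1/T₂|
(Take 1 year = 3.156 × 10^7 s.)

Convert to SI: T₁ = 28.81 years = 9.09244e+08 s; T₂ = 2.162e-06 years = 68.2327 s.
T_syn = |T₁ · T₂ / (T₁ − T₂)|.
T_syn = |9.09244e+08 · 68.2327 / (9.09244e+08 − 68.2327)| s ≈ 68.23 s = 2.162e-06 years.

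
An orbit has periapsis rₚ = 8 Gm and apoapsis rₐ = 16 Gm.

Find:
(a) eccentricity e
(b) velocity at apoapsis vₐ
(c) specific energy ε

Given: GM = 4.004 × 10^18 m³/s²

Convert to SI: rₚ = 8 Gm = 8e+09 m; rₐ = 16 Gm = 1.6e+10 m.
(a) e = (rₐ − rₚ)/(rₐ + rₚ) = (1.6e+10 − 8e+09)/(1.6e+10 + 8e+09) ≈ 0.3333
(b) With a = (rₚ + rₐ)/2 = 1.2e+10 m, vₐ = √(GM (2/rₐ − 1/a)) = √(4.004e+18 · (2/1.6e+10 − 1/1.2e+10)) m/s ≈ 1.292e+04 m/s
(c) With a = (rₚ + rₐ)/2 = 1.2e+10 m, ε = −GM/(2a) = −4.004e+18/(2 · 1.2e+10) J/kg ≈ -1.668e+08 J/kg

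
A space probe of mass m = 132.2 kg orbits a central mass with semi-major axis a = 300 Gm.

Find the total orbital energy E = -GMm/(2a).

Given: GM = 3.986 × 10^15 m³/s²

Convert to SI: a = 300 Gm = 3e+11 m.
E = −GMm / (2a).
E = −3.986e+15 · 132.2 / (2 · 3e+11) J ≈ -8.782e+05 J = -878.2 kJ.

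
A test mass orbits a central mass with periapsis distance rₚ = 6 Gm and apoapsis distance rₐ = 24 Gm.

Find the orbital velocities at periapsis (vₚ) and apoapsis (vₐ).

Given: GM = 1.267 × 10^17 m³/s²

Convert to SI: rₚ = 6 Gm = 6e+09 m; rₐ = 24 Gm = 2.4e+10 m.
Use the vis-viva equation v² = GM(2/r − 1/a) with a = (rₚ + rₐ)/2 = (6e+09 + 2.4e+10)/2 = 1.5e+10 m.
vₚ = √(GM · (2/rₚ − 1/a)) = √(1.267e+17 · (2/6e+09 − 1/1.5e+10)) m/s ≈ 5813 m/s = 5.813 km/s.
vₐ = √(GM · (2/rₐ − 1/a)) = √(1.267e+17 · (2/2.4e+10 − 1/1.5e+10)) m/s ≈ 1453 m/s = 1.453 km/s.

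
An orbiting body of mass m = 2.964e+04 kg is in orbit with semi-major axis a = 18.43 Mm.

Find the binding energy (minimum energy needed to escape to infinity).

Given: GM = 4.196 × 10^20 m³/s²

Convert to SI: a = 18.43 Mm = 1.843e+07 m.
Total orbital energy is E = −GMm/(2a); binding energy is E_bind = −E = GMm/(2a).
E_bind = 4.196e+20 · 2.964e+04 / (2 · 1.843e+07) J ≈ 3.374e+17 J = 337.4 PJ.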